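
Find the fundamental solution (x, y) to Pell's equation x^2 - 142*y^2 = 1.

(x, y) = (143, 12)

First expand sqrt(142) as a continued fraction. With x_i = (sqrt(142) + m_i)/d_i and (m_0, d_0) = (0, 1): a_0 = floor(sqrt(142)) = 11, since 11^2 = 121 <= 142 < 144 = 12^2.
Iterate m_{i+1} = d_i*a_i - m_i, d_{i+1} = (142 - m_{i+1}^2)/d_i, a_{i+1} = floor((a_0 + m_{i+1})/d_{i+1}):
  m_1 = 1*11 - 0 = 11, d_1 = (142 - 11^2)/1 = 21/1 = 21, a_1 = floor((11 + 11)/21) = 1.
  m_2 = 21*1 - 11 = 10, d_2 = (142 - 10^2)/21 = 42/21 = 2, a_2 = floor((11 + 10)/2) = 10.
  m_3 = 2*10 - 10 = 10, d_3 = (142 - 10^2)/2 = 42/2 = 21, a_3 = floor((11 + 10)/21) = 1.
  m_4 = 21*1 - 10 = 11, d_4 = (142 - 11^2)/21 = 21/21 = 1, a_4 = floor((11 + 11)/1) = 22.
  m_5 = 1*22 - 11 = 11, d_5 = (142 - 11^2)/1 = 21/1 = 21: (m_5, d_5) = (m_1, d_1) = (11, 21), so from here the quotients repeat a_1, ..., a_4; the period length is 4.
So sqrt(142) = [11; (1, 10, 1, 22)] with period length k = 4.
k is even, so the fundamental solution of x^2 - 142y^2 = 1 is (p_{k-1}, q_{k-1}) = (p_3, q_3); compute convergents through index 3.
Convergents (p_i = a_i*p_{i-1} + p_{i-2}, q_i = a_i*q_{i-1} + q_{i-2} with p_{-2}=0, p_{-1}=1, q_{-2}=1, q_{-1}=0):
  i=0: a_0=11, p_0 = 11*1 + 0 = 11, q_0 = 11*0 + 1 = 1.
  i=1: a_1=1, p_1 = 1*11 + 1 = 12, q_1 = 1*1 + 0 = 1.
  i=2: a_2=10, p_2 = 10*12 + 11 = 131, q_2 = 10*1 + 1 = 11.
  i=3: a_3=1, p_3 = 1*131 + 12 = 143, q_3 = 1*11 + 1 = 12.
Check: 143^2 - 142*12^2 = 20449 - 20448 = 1, so (x, y) = (143, 12) solves the equation, and by the theorem it is the least positive solution.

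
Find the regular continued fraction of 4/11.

[0; 2, 1, 3]

Run the Euclidean algorithm on 4 and 11; the successive quotients are the partial quotients a_0, a_1, ... (each step inverts the fractional part left over by the previous one):
  4 = 0*11 + 4, so a_0 = 0.
  11 = 2*4 + 3, so a_1 = 2.
  4 = 1*3 + 1, so a_2 = 1.
  3 = 3*1 + 0, so a_3 = 3.
The remainder reaches 0 after 4 divisions, so the expansion has 4 partial quotients, read off in order.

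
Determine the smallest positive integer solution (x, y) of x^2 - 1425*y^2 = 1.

(x, y) = (151, 4)

First expand sqrt(1425) as a continued fraction. With x_i = (sqrt(1425) + m_i)/d_i and (m_0, d_0) = (0, 1): a_0 = floor(sqrt(1425)) = 37, since 37^2 = 1369 <= 1425 < 1444 = 38^2.
Iterate m_{i+1} = d_i*a_i - m_i, d_{i+1} = (1425 - m_{i+1}^2)/d_i, a_{i+1} = floor((a_0 + m_{i+1})/d_{i+1}):
  m_1 = 1*37 - 0 = 37, d_1 = (1425 - 37^2)/1 = 56/1 = 56, a_1 = floor((37 + 37)/56) = 1.
  m_2 = 56*1 - 37 = 19, d_2 = (1425 - 19^2)/56 = 1064/56 = 19, a_2 = floor((37 + 19)/19) = 2.
  m_3 = 19*2 - 19 = 19, d_3 = (1425 - 19^2)/19 = 1064/19 = 56, a_3 = floor((37 + 19)/56) = 1.
  m_4 = 56*1 - 19 = 37, d_4 = (1425 - 37^2)/56 = 56/56 = 1, a_4 = floor((37 + 37)/1) = 74.
  m_5 = 1*74 - 37 = 37, d_5 = (1425 - 37^2)/1 = 56/1 = 56: (m_5, d_5) = (m_1, d_1) = (37, 56), so from here the quotients repeat a_1, ..., a_4; the period length is 4.
So sqrt(1425) = [37; (1, 2, 1, 74)] with period length k = 4.
k is even, so the fundamental solution of x^2 - 1425y^2 = 1 is (p_{k-1}, q_{k-1}) = (p_3, q_3); compute convergents through index 3.
Convergents (p_i = a_i*p_{i-1} + p_{i-2}, q_i = a_i*q_{i-1} + q_{i-2} with p_{-2}=0, p_{-1}=1, q_{-2}=1, q_{-1}=0):
  i=0: a_0=37, p_0 = 37*1 + 0 = 37, q_0 = 37*0 + 1 = 1.
  i=1: a_1=1, p_1 = 1*37 + 1 = 38, q_1 = 1*1 + 0 = 1.
  i=2: a_2=2, p_2 = 2*38 + 37 = 113, q_2 = 2*1 + 1 = 3.
  i=3: a_3=1, p_3 = 1*113 + 38 = 151, q_3 = 1*3 + 1 = 4.
Check: 151^2 - 1425*4^2 = 22801 - 22800 = 1, so (x, y) = (151, 4) solves the equation, and by the theorem it is the least positive solution.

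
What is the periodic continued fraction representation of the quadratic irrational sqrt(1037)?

Write x_i = (sqrt(1037) + m_i)/d_i with (m_0, d_0) = (0, 1). a_0 = floor(sqrt(1037)) = 32, since 32^2 = 1024 <= 1037 < 1089 = 33^2.
Iterate m_{i+1} = d_i*a_i - m_i, d_{i+1} = (1037 - m_{i+1}^2)/d_i, a_{i+1} = floor((a_0 + m_{i+1})/d_{i+1}):
  m_1 = 1*32 - 0 = 32, d_1 = (1037 - 32^2)/1 = 13/1 = 13, a_1 = floor((32 + 32)/13) = 4.
  m_2 = 13*4 - 32 = 20, d_2 = (1037 - 20^2)/13 = 637/13 = 49, a_2 = floor((32 + 20)/49) = 1.
  m_3 = 49*1 - 20 = 29, d_3 = (1037 - 29^2)/49 = 196/49 = 4, a_3 = floor((32 + 29)/4) = 15.
  m_4 = 4*15 - 29 = 31, d_4 = (1037 - 31^2)/4 = 76/4 = 19, a_4 = floor((32 + 31)/19) = 3.
  m_5 = 19*3 - 31 = 26, d_5 = (1037 - 26^2)/19 = 361/19 = 19, a_5 = floor((32 + 26)/19) = 3.
  m_6 = 19*3 - 26 = 31, d_6 = (1037 - 31^2)/19 = 76/19 = 4, a_6 = floor((32 + 31)/4) = 15.
  m_7 = 4*15 - 31 = 29, d_7 = (1037 - 29^2)/4 = 196/4 = 49, a_7 = floor((32 + 29)/49) = 1.
  m_8 = 49*1 - 29 = 20, d_8 = (1037 - 20^2)/49 = 637/49 = 13, a_8 = floor((32 + 20)/13) = 4.
  m_9 = 13*4 - 20 = 32, d_9 = (1037 - 32^2)/13 = 13/13 = 1, a_9 = floor((32 + 32)/1) = 64.
  m_10 = 1*64 - 32 = 32, d_10 = (1037 - 32^2)/1 = 13/1 = 13: (m_10, d_10) = (m_1, d_1) = (32, 13), so from here the quotients repeat a_1, ..., a_9; the period length is 9.
Hence the expansion of sqrt(1037) is a_0 = 32 followed by the repeating block 4, 1, 15, 3, 3, 15, 1, 4, 64 (period 9).

[32; (4, 1, 15, 3, 3, 15, 1, 4, 64)]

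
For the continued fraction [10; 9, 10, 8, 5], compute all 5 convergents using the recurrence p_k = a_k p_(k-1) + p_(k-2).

10/1, 91/9, 920/91, 7451/737, 38175/3776

Using the convergent recurrence p_i = a_i*p_{i-1} + p_{i-2}, q_i = a_i*q_{i-1} + q_{i-2} with p_{-2}=0, p_{-1}=1, q_{-2}=1, q_{-1}=0:
  i=0: a_0=10, p_0 = 10*1 + 0 = 10, q_0 = 10*0 + 1 = 1.
  i=1: a_1=9, p_1 = 9*10 + 1 = 91, q_1 = 9*1 + 0 = 9.
  i=2: a_2=10, p_2 = 10*91 + 10 = 920, q_2 = 10*9 + 1 = 91.
  i=3: a_3=8, p_3 = 8*920 + 91 = 7451, q_3 = 8*91 + 9 = 737.
  i=4: a_4=5, p_4 = 5*7451 + 920 = 38175, q_4 = 5*737 + 91 = 3776.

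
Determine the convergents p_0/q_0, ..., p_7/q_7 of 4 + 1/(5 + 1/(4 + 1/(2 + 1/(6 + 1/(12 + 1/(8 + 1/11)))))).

4/1, 21/5, 88/21, 197/47, 1270/303, 15437/3683, 124766/29767, 1387863/331120

Using the convergent recurrence p_i = a_i*p_{i-1} + p_{i-2}, q_i = a_i*q_{i-1} + q_{i-2} with p_{-2}=0, p_{-1}=1, q_{-2}=1, q_{-1}=0:
  i=0: a_0=4, p_0 = 4*1 + 0 = 4, q_0 = 4*0 + 1 = 1.
  i=1: a_1=5, p_1 = 5*4 + 1 = 21, q_1 = 5*1 + 0 = 5.
  i=2: a_2=4, p_2 = 4*21 + 4 = 88, q_2 = 4*5 + 1 = 21.
  i=3: a_3=2, p_3 = 2*88 + 21 = 197, q_3 = 2*21 + 5 = 47.
  i=4: a_4=6, p_4 = 6*197 + 88 = 1270, q_4 = 6*47 + 21 = 303.
  i=5: a_5=12, p_5 = 12*1270 + 197 = 15437, q_5 = 12*303 + 47 = 3683.
  i=6: a_6=8, p_6 = 8*15437 + 1270 = 124766, q_6 = 8*3683 + 303 = 29767.
  i=7: a_7=11, p_7 = 11*124766 + 15437 = 1387863, q_7 = 11*29767 + 3683 = 331120.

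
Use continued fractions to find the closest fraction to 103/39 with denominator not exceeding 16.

Expand x = 103/39 as a continued fraction with the Euclidean algorithm:
  103 = 2*39 + 25, so a_0 = 2.
  39 = 1*25 + 14, so a_1 = 1.
  25 = 1*14 + 11, so a_2 = 1.
  14 = 1*11 + 3, so a_3 = 1.
  11 = 3*3 + 2, so a_4 = 3.
  3 = 1*2 + 1, so a_5 = 1.
  2 = 2*1 + 0, so a_6 = 2.
so x = [2; 1, 1, 1, 3, 1, 2].
Convergents (p_i = a_i*p_{i-1} + p_{i-2}, q_i = a_i*q_{i-1} + q_{i-2} with p_{-2}=0, p_{-1}=1, q_{-2}=1, q_{-1}=0), until the denominator exceeds 16:
  i=0: a_0=2, p_0 = 2*1 + 0 = 2, q_0 = 2*0 + 1 = 1.
  i=1: a_1=1, p_1 = 1*2 + 1 = 3, q_1 = 1*1 + 0 = 1.
  i=2: a_2=1, p_2 = 1*3 + 2 = 5, q_2 = 1*1 + 1 = 2.
  i=3: a_3=1, p_3 = 1*5 + 3 = 8, q_3 = 1*2 + 1 = 3.
  i=4: a_4=3, p_4 = 3*8 + 5 = 29, q_4 = 3*3 + 2 = 11.
  i=5: a_5=1, p_5 = 1*29 + 8 = 37, q_5 = 1*11 + 3 = 14.
  i=6: a_6=2, p_6 = 2*37 + 29 = 103, q_6 = 2*14 + 11 = 39.
q_6 = 39 > 16, so the last convergent with denominator <= 16 is p_5/q_5 = 37/14.
The closest fraction with denominator <= 16 is either p_5/q_5 or the intermediate fraction (k*p_5 + p_4)/(k*q_5 + q_4) with the largest k >= 1 whose denominator stays <= 16; these approach x as k grows, and every other convergent or intermediate fraction in range is farther away.
Largest k: floor((16 - q_4)/q_5) = floor((16 - 11)/14) = 0.
Since k = 0, no intermediate fraction beyond p_5/q_5 has denominator <= 16, so the convergent 37/14 is the closest (its error is |103*14 - 37*39|/(39*14) = 1/546).

37/14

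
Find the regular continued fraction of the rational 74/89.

Run the Euclidean algorithm on 74 and 89; the successive quotients are the partial quotients a_0, a_1, ... (each step inverts the fractional part left over by the previous one):
  74 = 0*89 + 74, so a_0 = 0.
  89 = 1*74 + 15, so a_1 = 1.
  74 = 4*15 + 14, so a_2 = 4.
  15 = 1*14 + 1, so a_3 = 1.
  14 = 14*1 + 0, so a_4 = 14.
The remainder reaches 0 after 5 divisions, so the expansion has 5 partial quotients, read off in order.

[0; 1, 4, 1, 14]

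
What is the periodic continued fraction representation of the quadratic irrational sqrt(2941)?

[54; (4, 3, 26, 1, 4, 4, 1, 26, 3, 4, 108)]

Write x_i = (sqrt(2941) + m_i)/d_i with (m_0, d_0) = (0, 1). a_0 = floor(sqrt(2941)) = 54, since 54^2 = 2916 <= 2941 < 3025 = 55^2.
Iterate m_{i+1} = d_i*a_i - m_i, d_{i+1} = (2941 - m_{i+1}^2)/d_i, a_{i+1} = floor((a_0 + m_{i+1})/d_{i+1}):
  m_1 = 1*54 - 0 = 54, d_1 = (2941 - 54^2)/1 = 25/1 = 25, a_1 = floor((54 + 54)/25) = 4.
  m_2 = 25*4 - 54 = 46, d_2 = (2941 - 46^2)/25 = 825/25 = 33, a_2 = floor((54 + 46)/33) = 3.
  m_3 = 33*3 - 46 = 53, d_3 = (2941 - 53^2)/33 = 132/33 = 4, a_3 = floor((54 + 53)/4) = 26.
  m_4 = 4*26 - 53 = 51, d_4 = (2941 - 51^2)/4 = 340/4 = 85, a_4 = floor((54 + 51)/85) = 1.
  m_5 = 85*1 - 51 = 34, d_5 = (2941 - 34^2)/85 = 1785/85 = 21, a_5 = floor((54 + 34)/21) = 4.
  m_6 = 21*4 - 34 = 50, d_6 = (2941 - 50^2)/21 = 441/21 = 21, a_6 = floor((54 + 50)/21) = 4.
  m_7 = 21*4 - 50 = 34, d_7 = (2941 - 34^2)/21 = 1785/21 = 85, a_7 = floor((54 + 34)/85) = 1.
  m_8 = 85*1 - 34 = 51, d_8 = (2941 - 51^2)/85 = 340/85 = 4, a_8 = floor((54 + 51)/4) = 26.
  m_9 = 4*26 - 51 = 53, d_9 = (2941 - 53^2)/4 = 132/4 = 33, a_9 = floor((54 + 53)/33) = 3.
  m_10 = 33*3 - 53 = 46, d_10 = (2941 - 46^2)/33 = 825/33 = 25, a_10 = floor((54 + 46)/25) = 4.
  m_11 = 25*4 - 46 = 54, d_11 = (2941 - 54^2)/25 = 25/25 = 1, a_11 = floor((54 + 54)/1) = 108.
  m_12 = 1*108 - 54 = 54, d_12 = (2941 - 54^2)/1 = 25/1 = 25: (m_12, d_12) = (m_1, d_1) = (54, 25), so from here the quotients repeat a_1, ..., a_11; the period length is 11.
Hence the expansion of sqrt(2941) is a_0 = 54 followed by the repeating block 4, 3, 26, 1, 4, 4, 1, 26, 3, 4, 108 (period 11).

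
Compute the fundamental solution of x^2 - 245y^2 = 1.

(x, y) = (51841, 3312)

First expand sqrt(245) as a continued fraction. With x_i = (sqrt(245) + m_i)/d_i and (m_0, d_0) = (0, 1): a_0 = floor(sqrt(245)) = 15, since 15^2 = 225 <= 245 < 256 = 16^2.
Iterate m_{i+1} = d_i*a_i - m_i, d_{i+1} = (245 - m_{i+1}^2)/d_i, a_{i+1} = floor((a_0 + m_{i+1})/d_{i+1}):
  m_1 = 1*15 - 0 = 15, d_1 = (245 - 15^2)/1 = 20/1 = 20, a_1 = floor((15 + 15)/20) = 1.
  m_2 = 20*1 - 15 = 5, d_2 = (245 - 5^2)/20 = 220/20 = 11, a_2 = floor((15 + 5)/11) = 1.
  m_3 = 11*1 - 5 = 6, d_3 = (245 - 6^2)/11 = 209/11 = 19, a_3 = floor((15 + 6)/19) = 1.
  m_4 = 19*1 - 6 = 13, d_4 = (245 - 13^2)/19 = 76/19 = 4, a_4 = floor((15 + 13)/4) = 7.
  m_5 = 4*7 - 13 = 15, d_5 = (245 - 15^2)/4 = 20/4 = 5, a_5 = floor((15 + 15)/5) = 6.
  m_6 = 5*6 - 15 = 15, d_6 = (245 - 15^2)/5 = 20/5 = 4, a_6 = floor((15 + 15)/4) = 7.
  m_7 = 4*7 - 15 = 13, d_7 = (245 - 13^2)/4 = 76/4 = 19, a_7 = floor((15 + 13)/19) = 1.
  m_8 = 19*1 - 13 = 6, d_8 = (245 - 6^2)/19 = 209/19 = 11, a_8 = floor((15 + 6)/11) = 1.
  m_9 = 11*1 - 6 = 5, d_9 = (245 - 5^2)/11 = 220/11 = 20, a_9 = floor((15 + 5)/20) = 1.
  m_10 = 20*1 - 5 = 15, d_10 = (245 - 15^2)/20 = 20/20 = 1, a_10 = floor((15 + 15)/1) = 30.
  m_11 = 1*30 - 15 = 15, d_11 = (245 - 15^2)/1 = 20/1 = 20: (m_11, d_11) = (m_1, d_1) = (15, 20), so from here the quotients repeat a_1, ..., a_10; the period length is 10.
So sqrt(245) = [15; (1, 1, 1, 7, 6, 7, 1, 1, 1, 30)] with period length k = 10.
k is even, so the fundamental solution of x^2 - 245y^2 = 1 is (p_{k-1}, q_{k-1}) = (p_9, q_9); compute convergents through index 9.
Convergents (p_i = a_i*p_{i-1} + p_{i-2}, q_i = a_i*q_{i-1} + q_{i-2} with p_{-2}=0, p_{-1}=1, q_{-2}=1, q_{-1}=0):
  i=0: a_0=15, p_0 = 15*1 + 0 = 15, q_0 = 15*0 + 1 = 1.
  i=1: a_1=1, p_1 = 1*15 + 1 = 16, q_1 = 1*1 + 0 = 1.
  i=2: a_2=1, p_2 = 1*16 + 15 = 31, q_2 = 1*1 + 1 = 2.
  i=3: a_3=1, p_3 = 1*31 + 16 = 47, q_3 = 1*2 + 1 = 3.
  i=4: a_4=7, p_4 = 7*47 + 31 = 360, q_4 = 7*3 + 2 = 23.
  i=5: a_5=6, p_5 = 6*360 + 47 = 2207, q_5 = 6*23 + 3 = 141.
  i=6: a_6=7, p_6 = 7*2207 + 360 = 15809, q_6 = 7*141 + 23 = 1010.
  i=7: a_7=1, p_7 = 1*15809 + 2207 = 18016, q_7 = 1*1010 + 141 = 1151.
  i=8: a_8=1, p_8 = 1*18016 + 15809 = 33825, q_8 = 1*1151 + 1010 = 2161.
  i=9: a_9=1, p_9 = 1*33825 + 18016 = 51841, q_9 = 1*2161 + 1151 = 3312.
Check: 51841^2 - 245*3312^2 = 2687489281 - 2687489280 = 1, so (x, y) = (51841, 3312) solves the equation, and by the theorem it is the least positive solution.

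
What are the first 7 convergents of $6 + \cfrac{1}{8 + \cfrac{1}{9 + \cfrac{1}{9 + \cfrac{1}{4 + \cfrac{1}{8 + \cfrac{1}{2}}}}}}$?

Using the convergent recurrence p_i = a_i*p_{i-1} + p_{i-2}, q_i = a_i*q_{i-1} + q_{i-2} with p_{-2}=0, p_{-1}=1, q_{-2}=1, q_{-1}=0:
  i=0: a_0=6, p_0 = 6*1 + 0 = 6, q_0 = 6*0 + 1 = 1.
  i=1: a_1=8, p_1 = 8*6 + 1 = 49, q_1 = 8*1 + 0 = 8.
  i=2: a_2=9, p_2 = 9*49 + 6 = 447, q_2 = 9*8 + 1 = 73.
  i=3: a_3=9, p_3 = 9*447 + 49 = 4072, q_3 = 9*73 + 8 = 665.
  i=4: a_4=4, p_4 = 4*4072 + 447 = 16735, q_4 = 4*665 + 73 = 2733.
  i=5: a_5=8, p_5 = 8*16735 + 4072 = 137952, q_5 = 8*2733 + 665 = 22529.
  i=6: a_6=2, p_6 = 2*137952 + 16735 = 292639, q_6 = 2*22529 + 2733 = 47791.

6/1, 49/8, 447/73, 4072/665, 16735/2733, 137952/22529, 292639/47791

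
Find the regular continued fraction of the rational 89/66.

Run the Euclidean algorithm on 89 and 66; the successive quotients are the partial quotients a_0, a_1, ... (each step inverts the fractional part left over by the previous one):
  89 = 1*66 + 23, so a_0 = 1.
  66 = 2*23 + 20, so a_1 = 2.
  23 = 1*20 + 3, so a_2 = 1.
  20 = 6*3 + 2, so a_3 = 6.
  3 = 1*2 + 1, so a_4 = 1.
  2 = 2*1 + 0, so a_5 = 2.
The remainder reaches 0 after 6 divisions, so the expansion has 6 partial quotients, read off in order.

[1; 2, 1, 6, 1, 2]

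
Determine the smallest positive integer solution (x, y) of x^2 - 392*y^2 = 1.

(x, y) = (99, 5)

First expand sqrt(392) as a continued fraction. With x_i = (sqrt(392) + m_i)/d_i and (m_0, d_0) = (0, 1): a_0 = floor(sqrt(392)) = 19, since 19^2 = 361 <= 392 < 400 = 20^2.
Iterate m_{i+1} = d_i*a_i - m_i, d_{i+1} = (392 - m_{i+1}^2)/d_i, a_{i+1} = floor((a_0 + m_{i+1})/d_{i+1}):
  m_1 = 1*19 - 0 = 19, d_1 = (392 - 19^2)/1 = 31/1 = 31, a_1 = floor((19 + 19)/31) = 1.
  m_2 = 31*1 - 19 = 12, d_2 = (392 - 12^2)/31 = 248/31 = 8, a_2 = floor((19 + 12)/8) = 3.
  m_3 = 8*3 - 12 = 12, d_3 = (392 - 12^2)/8 = 248/8 = 31, a_3 = floor((19 + 12)/31) = 1.
  m_4 = 31*1 - 12 = 19, d_4 = (392 - 19^2)/31 = 31/31 = 1, a_4 = floor((19 + 19)/1) = 38.
  m_5 = 1*38 - 19 = 19, d_5 = (392 - 19^2)/1 = 31/1 = 31: (m_5, d_5) = (m_1, d_1) = (19, 31), so from here the quotients repeat a_1, ..., a_4; the period length is 4.
So sqrt(392) = [19; (1, 3, 1, 38)] with period length k = 4.
k is even, so the fundamental solution of x^2 - 392y^2 = 1 is (p_{k-1}, q_{k-1}) = (p_3, q_3); compute convergents through index 3.
Convergents (p_i = a_i*p_{i-1} + p_{i-2}, q_i = a_i*q_{i-1} + q_{i-2} with p_{-2}=0, p_{-1}=1, q_{-2}=1, q_{-1}=0):
  i=0: a_0=19, p_0 = 19*1 + 0 = 19, q_0 = 19*0 + 1 = 1.
  i=1: a_1=1, p_1 = 1*19 + 1 = 20, q_1 = 1*1 + 0 = 1.
  i=2: a_2=3, p_2 = 3*20 + 19 = 79, q_2 = 3*1 + 1 = 4.
  i=3: a_3=1, p_3 = 1*79 + 20 = 99, q_3 = 1*4 + 1 = 5.
Check: 99^2 - 392*5^2 = 9801 - 9800 = 1, so (x, y) = (99, 5) solves the equation, and by the theorem it is the least positive solution.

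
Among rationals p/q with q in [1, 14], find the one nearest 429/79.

Expand x = 429/79 as a continued fraction with the Euclidean algorithm:
  429 = 5*79 + 34, so a_0 = 5.
  79 = 2*34 + 11, so a_1 = 2.
  34 = 3*11 + 1, so a_2 = 3.
  11 = 11*1 + 0, so a_3 = 11.
so x = [5; 2, 3, 11].
Convergents (p_i = a_i*p_{i-1} + p_{i-2}, q_i = a_i*q_{i-1} + q_{i-2} with p_{-2}=0, p_{-1}=1, q_{-2}=1, q_{-1}=0), until the denominator exceeds 14:
  i=0: a_0=5, p_0 = 5*1 + 0 = 5, q_0 = 5*0 + 1 = 1.
  i=1: a_1=2, p_1 = 2*5 + 1 = 11, q_1 = 2*1 + 0 = 2.
  i=2: a_2=3, p_2 = 3*11 + 5 = 38, q_2 = 3*2 + 1 = 7.
  i=3: a_3=11, p_3 = 11*38 + 11 = 429, q_3 = 11*7 + 2 = 79.
q_3 = 79 > 14, so the last convergent with denominator <= 14 is p_2/q_2 = 38/7.
The closest fraction with denominator <= 14 is either p_2/q_2 or the intermediate fraction (k*p_2 + p_1)/(k*q_2 + q_1) with the largest k >= 1 whose denominator stays <= 14; these approach x as k grows, and every other convergent or intermediate fraction in range is farther away.
Largest k: floor((14 - q_1)/q_2) = floor((14 - 2)/7) = 1.
That gives (1*38 + 11)/(1*7 + 2) = 49/9.
Compare the errors: |x - 38/7| = |429*7 - 38*79|/(79*7) = 1/553, and |x - 49/9| = |429*9 - 49*79|/(79*9) = 10/711.
Cross-multiplying, 1*711 = 711 < 5530 = 10*553, so 1/553 is smaller: the convergent 38/7 is closer to x than 49/9.

38/7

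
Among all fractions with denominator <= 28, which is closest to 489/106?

Expand x = 489/106 as a continued fraction with the Euclidean algorithm:
  489 = 4*106 + 65, so a_0 = 4.
  106 = 1*65 + 41, so a_1 = 1.
  65 = 1*41 + 24, so a_2 = 1.
  41 = 1*24 + 17, so a_3 = 1.
  24 = 1*17 + 7, so a_4 = 1.
  17 = 2*7 + 3, so a_5 = 2.
  7 = 2*3 + 1, so a_6 = 2.
  3 = 3*1 + 0, so a_7 = 3.
so x = [4; 1, 1, 1, 1, 2, 2, 3].
Convergents (p_i = a_i*p_{i-1} + p_{i-2}, q_i = a_i*q_{i-1} + q_{i-2} with p_{-2}=0, p_{-1}=1, q_{-2}=1, q_{-1}=0), until the denominator exceeds 28:
  i=0: a_0=4, p_0 = 4*1 + 0 = 4, q_0 = 4*0 + 1 = 1.
  i=1: a_1=1, p_1 = 1*4 + 1 = 5, q_1 = 1*1 + 0 = 1.
  i=2: a_2=1, p_2 = 1*5 + 4 = 9, q_2 = 1*1 + 1 = 2.
  i=3: a_3=1, p_3 = 1*9 + 5 = 14, q_3 = 1*2 + 1 = 3.
  i=4: a_4=1, p_4 = 1*14 + 9 = 23, q_4 = 1*3 + 2 = 5.
  i=5: a_5=2, p_5 = 2*23 + 14 = 60, q_5 = 2*5 + 3 = 13.
  i=6: a_6=2, p_6 = 2*60 + 23 = 143, q_6 = 2*13 + 5 = 31.
q_6 = 31 > 28, so the last convergent with denominator <= 28 is p_5/q_5 = 60/13.
The closest fraction with denominator <= 28 is either p_5/q_5 or the intermediate fraction (k*p_5 + p_4)/(k*q_5 + q_4) with the largest k >= 1 whose denominator stays <= 28; these approach x as k grows, and every other convergent or intermediate fraction in range is farther away.
Largest k: floor((28 - q_4)/q_5) = floor((28 - 5)/13) = 1.
That gives (1*60 + 23)/(1*13 + 5) = 83/18.
Compare the errors: |x - 60/13| = |489*13 - 60*106|/(106*13) = 3/1378, and |x - 83/18| = |489*18 - 83*106|/(106*18) = 4/1908.
Cross-multiplying, 4*1378 = 5512 < 5724 = 3*1908, so 4/1908 is smaller: the intermediate fraction 83/18 is closer to x than 60/13.

83/18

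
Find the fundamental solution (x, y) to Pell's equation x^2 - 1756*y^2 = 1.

First expand sqrt(1756) as a continued fraction. With x_i = (sqrt(1756) + m_i)/d_i and (m_0, d_0) = (0, 1): a_0 = floor(sqrt(1756)) = 41, since 41^2 = 1681 <= 1756 < 1764 = 42^2.
Iterate m_{i+1} = d_i*a_i - m_i, d_{i+1} = (1756 - m_{i+1}^2)/d_i, a_{i+1} = floor((a_0 + m_{i+1})/d_{i+1}):
  m_1 = 1*41 - 0 = 41, d_1 = (1756 - 41^2)/1 = 75/1 = 75, a_1 = floor((41 + 41)/75) = 1.
  m_2 = 75*1 - 41 = 34, d_2 = (1756 - 34^2)/75 = 600/75 = 8, a_2 = floor((41 + 34)/8) = 9.
  m_3 = 8*9 - 34 = 38, d_3 = (1756 - 38^2)/8 = 312/8 = 39, a_3 = floor((41 + 38)/39) = 2.
  m_4 = 39*2 - 38 = 40, d_4 = (1756 - 40^2)/39 = 156/39 = 4, a_4 = floor((41 + 40)/4) = 20.
  m_5 = 4*20 - 40 = 40, d_5 = (1756 - 40^2)/4 = 156/4 = 39, a_5 = floor((41 + 40)/39) = 2.
  m_6 = 39*2 - 40 = 38, d_6 = (1756 - 38^2)/39 = 312/39 = 8, a_6 = floor((41 + 38)/8) = 9.
  m_7 = 8*9 - 38 = 34, d_7 = (1756 - 34^2)/8 = 600/8 = 75, a_7 = floor((41 + 34)/75) = 1.
  m_8 = 75*1 - 34 = 41, d_8 = (1756 - 41^2)/75 = 75/75 = 1, a_8 = floor((41 + 41)/1) = 82.
  m_9 = 1*82 - 41 = 41, d_9 = (1756 - 41^2)/1 = 75/1 = 75: (m_9, d_9) = (m_1, d_1) = (41, 75), so from here the quotients repeat a_1, ..., a_8; the period length is 8.
So sqrt(1756) = [41; (1, 9, 2, 20, 2, 9, 1, 82)] with period length k = 8.
k is even, so the fundamental solution of x^2 - 1756y^2 = 1 is (p_{k-1}, q_{k-1}) = (p_7, q_7); compute convergents through index 7.
Convergents (p_i = a_i*p_{i-1} + p_{i-2}, q_i = a_i*q_{i-1} + q_{i-2} with p_{-2}=0, p_{-1}=1, q_{-2}=1, q_{-1}=0):
  i=0: a_0=41, p_0 = 41*1 + 0 = 41, q_0 = 41*0 + 1 = 1.
  i=1: a_1=1, p_1 = 1*41 + 1 = 42, q_1 = 1*1 + 0 = 1.
  i=2: a_2=9, p_2 = 9*42 + 41 = 419, q_2 = 9*1 + 1 = 10.
  i=3: a_3=2, p_3 = 2*419 + 42 = 880, q_3 = 2*10 + 1 = 21.
  i=4: a_4=20, p_4 = 20*880 + 419 = 18019, q_4 = 20*21 + 10 = 430.
  i=5: a_5=2, p_5 = 2*18019 + 880 = 36918, q_5 = 2*430 + 21 = 881.
  i=6: a_6=9, p_6 = 9*36918 + 18019 = 350281, q_6 = 9*881 + 430 = 8359.
  i=7: a_7=1, p_7 = 1*350281 + 36918 = 387199, q_7 = 1*8359 + 881 = 9240.
Check: 387199^2 - 1756*9240^2 = 149923065601 - 149923065600 = 1, so (x, y) = (387199, 9240) solves the equation, and by the theorem it is the least positive solution.

(x, y) = (387199, 9240)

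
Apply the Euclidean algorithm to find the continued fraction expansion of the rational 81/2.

[40; 2]

Run the Euclidean algorithm on 81 and 2; the successive quotients are the partial quotients a_0, a_1, ... (each step inverts the fractional part left over by the previous one):
  81 = 40*2 + 1, so a_0 = 40.
  2 = 2*1 + 0, so a_1 = 2.
The remainder reaches 0 after 2 divisions, so the expansion has 2 partial quotients, read off in order.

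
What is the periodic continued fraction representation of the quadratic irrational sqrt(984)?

Write x_i = (sqrt(984) + m_i)/d_i with (m_0, d_0) = (0, 1). a_0 = floor(sqrt(984)) = 31, since 31^2 = 961 <= 984 < 1024 = 32^2.
Iterate m_{i+1} = d_i*a_i - m_i, d_{i+1} = (984 - m_{i+1}^2)/d_i, a_{i+1} = floor((a_0 + m_{i+1})/d_{i+1}):
  m_1 = 1*31 - 0 = 31, d_1 = (984 - 31^2)/1 = 23/1 = 23, a_1 = floor((31 + 31)/23) = 2.
  m_2 = 23*2 - 31 = 15, d_2 = (984 - 15^2)/23 = 759/23 = 33, a_2 = floor((31 + 15)/33) = 1.
  m_3 = 33*1 - 15 = 18, d_3 = (984 - 18^2)/33 = 660/33 = 20, a_3 = floor((31 + 18)/20) = 2.
  m_4 = 20*2 - 18 = 22, d_4 = (984 - 22^2)/20 = 500/20 = 25, a_4 = floor((31 + 22)/25) = 2.
  m_5 = 25*2 - 22 = 28, d_5 = (984 - 28^2)/25 = 200/25 = 8, a_5 = floor((31 + 28)/8) = 7.
  m_6 = 8*7 - 28 = 28, d_6 = (984 - 28^2)/8 = 200/8 = 25, a_6 = floor((31 + 28)/25) = 2.
  m_7 = 25*2 - 28 = 22, d_7 = (984 - 22^2)/25 = 500/25 = 20, a_7 = floor((31 + 22)/20) = 2.
  m_8 = 20*2 - 22 = 18, d_8 = (984 - 18^2)/20 = 660/20 = 33, a_8 = floor((31 + 18)/33) = 1.
  m_9 = 33*1 - 18 = 15, d_9 = (984 - 15^2)/33 = 759/33 = 23, a_9 = floor((31 + 15)/23) = 2.
  m_10 = 23*2 - 15 = 31, d_10 = (984 - 31^2)/23 = 23/23 = 1, a_10 = floor((31 + 31)/1) = 62.
  m_11 = 1*62 - 31 = 31, d_11 = (984 - 31^2)/1 = 23/1 = 23: (m_11, d_11) = (m_1, d_1) = (31, 23), so from here the quotients repeat a_1, ..., a_10; the period length is 10.
Hence the expansion of sqrt(984) is a_0 = 31 followed by the repeating block 2, 1, 2, 2, 7, 2, 2, 1, 2, 62 (period 10).

[31; (2, 1, 2, 2, 7, 2, 2, 1, 2, 62)]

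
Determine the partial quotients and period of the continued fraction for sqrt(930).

[30; (2, 60)]

Write x_i = (sqrt(930) + m_i)/d_i with (m_0, d_0) = (0, 1). a_0 = floor(sqrt(930)) = 30, since 30^2 = 900 <= 930 < 961 = 31^2.
Iterate m_{i+1} = d_i*a_i - m_i, d_{i+1} = (930 - m_{i+1}^2)/d_i, a_{i+1} = floor((a_0 + m_{i+1})/d_{i+1}):
  m_1 = 1*30 - 0 = 30, d_1 = (930 - 30^2)/1 = 30/1 = 30, a_1 = floor((30 + 30)/30) = 2.
  m_2 = 30*2 - 30 = 30, d_2 = (930 - 30^2)/30 = 30/30 = 1, a_2 = floor((30 + 30)/1) = 60.
  m_3 = 1*60 - 30 = 30, d_3 = (930 - 30^2)/1 = 30/1 = 30: (m_3, d_3) = (m_1, d_1) = (30, 30), so from here the quotients repeat a_1, a_2; the period length is 2.
Hence the expansion of sqrt(930) is a_0 = 30 followed by the repeating block 2, 60 (period 2).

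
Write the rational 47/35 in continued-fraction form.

Run the Euclidean algorithm on 47 and 35; the successive quotients are the partial quotients a_0, a_1, ... (each step inverts the fractional part left over by the previous one):
  47 = 1*35 + 12, so a_0 = 1.
  35 = 2*12 + 11, so a_1 = 2.
  12 = 1*11 + 1, so a_2 = 1.
  11 = 11*1 + 0, so a_3 = 11.
The remainder reaches 0 after 4 divisions, so the expansion has 4 partial quotients, read off in order.

[1; 2, 1, 11]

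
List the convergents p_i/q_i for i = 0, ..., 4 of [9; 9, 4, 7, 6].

Using the convergent recurrence p_i = a_i*p_{i-1} + p_{i-2}, q_i = a_i*q_{i-1} + q_{i-2} with p_{-2}=0, p_{-1}=1, q_{-2}=1, q_{-1}=0:
  i=0: a_0=9, p_0 = 9*1 + 0 = 9, q_0 = 9*0 + 1 = 1.
  i=1: a_1=9, p_1 = 9*9 + 1 = 82, q_1 = 9*1 + 0 = 9.
  i=2: a_2=4, p_2 = 4*82 + 9 = 337, q_2 = 4*9 + 1 = 37.
  i=3: a_3=7, p_3 = 7*337 + 82 = 2441, q_3 = 7*37 + 9 = 268.
  i=4: a_4=6, p_4 = 6*2441 + 337 = 14983, q_4 = 6*268 + 37 = 1645.

9/1, 82/9, 337/37, 2441/268, 14983/1645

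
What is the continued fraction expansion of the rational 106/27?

[3; 1, 12, 2]

Run the Euclidean algorithm on 106 and 27; the successive quotients are the partial quotients a_0, a_1, ... (each step inverts the fractional part left over by the previous one):
  106 = 3*27 + 25, so a_0 = 3.
  27 = 1*25 + 2, so a_1 = 1.
  25 = 12*2 + 1, so a_2 = 12.
  2 = 2*1 + 0, so a_3 = 2.
The remainder reaches 0 after 4 divisions, so the expansion has 4 partial quotients, read off in order.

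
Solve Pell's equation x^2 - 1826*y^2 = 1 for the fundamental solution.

(x, y) = (3069505, 71832)

First expand sqrt(1826) as a continued fraction. With x_i = (sqrt(1826) + m_i)/d_i and (m_0, d_0) = (0, 1): a_0 = floor(sqrt(1826)) = 42, since 42^2 = 1764 <= 1826 < 1849 = 43^2.
Iterate m_{i+1} = d_i*a_i - m_i, d_{i+1} = (1826 - m_{i+1}^2)/d_i, a_{i+1} = floor((a_0 + m_{i+1})/d_{i+1}):
  m_1 = 1*42 - 0 = 42, d_1 = (1826 - 42^2)/1 = 62/1 = 62, a_1 = floor((42 + 42)/62) = 1.
  m_2 = 62*1 - 42 = 20, d_2 = (1826 - 20^2)/62 = 1426/62 = 23, a_2 = floor((42 + 20)/23) = 2.
  m_3 = 23*2 - 20 = 26, d_3 = (1826 - 26^2)/23 = 1150/23 = 50, a_3 = floor((42 + 26)/50) = 1.
  m_4 = 50*1 - 26 = 24, d_4 = (1826 - 24^2)/50 = 1250/50 = 25, a_4 = floor((42 + 24)/25) = 2.
  m_5 = 25*2 - 24 = 26, d_5 = (1826 - 26^2)/25 = 1150/25 = 46, a_5 = floor((42 + 26)/46) = 1.
  m_6 = 46*1 - 26 = 20, d_6 = (1826 - 20^2)/46 = 1426/46 = 31, a_6 = floor((42 + 20)/31) = 2.
  m_7 = 31*2 - 20 = 42, d_7 = (1826 - 42^2)/31 = 62/31 = 2, a_7 = floor((42 + 42)/2) = 42.
  m_8 = 2*42 - 42 = 42, d_8 = (1826 - 42^2)/2 = 62/2 = 31, a_8 = floor((42 + 42)/31) = 2.
  m_9 = 31*2 - 42 = 20, d_9 = (1826 - 20^2)/31 = 1426/31 = 46, a_9 = floor((42 + 20)/46) = 1.
  m_10 = 46*1 - 20 = 26, d_10 = (1826 - 26^2)/46 = 1150/46 = 25, a_10 = floor((42 + 26)/25) = 2.
  m_11 = 25*2 - 26 = 24, d_11 = (1826 - 24^2)/25 = 1250/25 = 50, a_11 = floor((42 + 24)/50) = 1.
  m_12 = 50*1 - 24 = 26, d_12 = (1826 - 26^2)/50 = 1150/50 = 23, a_12 = floor((42 + 26)/23) = 2.
  m_13 = 23*2 - 26 = 20, d_13 = (1826 - 20^2)/23 = 1426/23 = 62, a_13 = floor((42 + 20)/62) = 1.
  m_14 = 62*1 - 20 = 42, d_14 = (1826 - 42^2)/62 = 62/62 = 1, a_14 = floor((42 + 42)/1) = 84.
  m_15 = 1*84 - 42 = 42, d_15 = (1826 - 42^2)/1 = 62/1 = 62: (m_15, d_15) = (m_1, d_1) = (42, 62), so from here the quotients repeat a_1, ..., a_14; the period length is 14.
So sqrt(1826) = [42; (1, 2, 1, 2, 1, 2, 42, 2, 1, 2, 1, 2, 1, 84)] with period length k = 14.
k is even, so the fundamental solution of x^2 - 1826y^2 = 1 is (p_{k-1}, q_{k-1}) = (p_13, q_13); compute convergents through index 13.
Convergents (p_i = a_i*p_{i-1} + p_{i-2}, q_i = a_i*q_{i-1} + q_{i-2} with p_{-2}=0, p_{-1}=1, q_{-2}=1, q_{-1}=0):
  i=0: a_0=42, p_0 = 42*1 + 0 = 42, q_0 = 42*0 + 1 = 1.
  i=1: a_1=1, p_1 = 1*42 + 1 = 43, q_1 = 1*1 + 0 = 1.
  i=2: a_2=2, p_2 = 2*43 + 42 = 128, q_2 = 2*1 + 1 = 3.
  i=3: a_3=1, p_3 = 1*128 + 43 = 171, q_3 = 1*3 + 1 = 4.
  i=4: a_4=2, p_4 = 2*171 + 128 = 470, q_4 = 2*4 + 3 = 11.
  i=5: a_5=1, p_5 = 1*470 + 171 = 641, q_5 = 1*11 + 4 = 15.
  i=6: a_6=2, p_6 = 2*641 + 470 = 1752, q_6 = 2*15 + 11 = 41.
  i=7: a_7=42, p_7 = 42*1752 + 641 = 74225, q_7 = 42*41 + 15 = 1737.
  i=8: a_8=2, p_8 = 2*74225 + 1752 = 150202, q_8 = 2*1737 + 41 = 3515.
  i=9: a_9=1, p_9 = 1*150202 + 74225 = 224427, q_9 = 1*3515 + 1737 = 5252.
  i=10: a_10=2, p_10 = 2*224427 + 150202 = 599056, q_10 = 2*5252 + 3515 = 14019.
  i=11: a_11=1, p_11 = 1*599056 + 224427 = 823483, q_11 = 1*14019 + 5252 = 19271.
  i=12: a_12=2, p_12 = 2*823483 + 599056 = 2246022, q_12 = 2*19271 + 14019 = 52561.
  i=13: a_13=1, p_13 = 1*2246022 + 823483 = 3069505, q_13 = 1*52561 + 19271 = 71832.
Check: 3069505^2 - 1826*71832^2 = 9421860945025 - 9421860945024 = 1, so (x, y) = (3069505, 71832) solves the equation, and by the theorem it is the least positive solution.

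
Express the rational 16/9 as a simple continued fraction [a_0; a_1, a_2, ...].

Run the Euclidean algorithm on 16 and 9; the successive quotients are the partial quotients a_0, a_1, ... (each step inverts the fractional part left over by the previous one):
  16 = 1*9 + 7, so a_0 = 1.
  9 = 1*7 + 2, so a_1 = 1.
  7 = 3*2 + 1, so a_2 = 3.
  2 = 2*1 + 0, so a_3 = 2.
The remainder reaches 0 after 4 divisions, so the expansion has 4 partial quotients, read off in order.

[1; 1, 3, 2]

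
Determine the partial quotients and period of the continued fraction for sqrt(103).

Write x_i = (sqrt(103) + m_i)/d_i with (m_0, d_0) = (0, 1). a_0 = floor(sqrt(103)) = 10, since 10^2 = 100 <= 103 < 121 = 11^2.
Iterate m_{i+1} = d_i*a_i - m_i, d_{i+1} = (103 - m_{i+1}^2)/d_i, a_{i+1} = floor((a_0 + m_{i+1})/d_{i+1}):
  m_1 = 1*10 - 0 = 10, d_1 = (103 - 10^2)/1 = 3/1 = 3, a_1 = floor((10 + 10)/3) = 6.
  m_2 = 3*6 - 10 = 8, d_2 = (103 - 8^2)/3 = 39/3 = 13, a_2 = floor((10 + 8)/13) = 1.
  m_3 = 13*1 - 8 = 5, d_3 = (103 - 5^2)/13 = 78/13 = 6, a_3 = floor((10 + 5)/6) = 2.
  m_4 = 6*2 - 5 = 7, d_4 = (103 - 7^2)/6 = 54/6 = 9, a_4 = floor((10 + 7)/9) = 1.
  m_5 = 9*1 - 7 = 2, d_5 = (103 - 2^2)/9 = 99/9 = 11, a_5 = floor((10 + 2)/11) = 1.
  m_6 = 11*1 - 2 = 9, d_6 = (103 - 9^2)/11 = 22/11 = 2, a_6 = floor((10 + 9)/2) = 9.
  m_7 = 2*9 - 9 = 9, d_7 = (103 - 9^2)/2 = 22/2 = 11, a_7 = floor((10 + 9)/11) = 1.
  m_8 = 11*1 - 9 = 2, d_8 = (103 - 2^2)/11 = 99/11 = 9, a_8 = floor((10 + 2)/9) = 1.
  m_9 = 9*1 - 2 = 7, d_9 = (103 - 7^2)/9 = 54/9 = 6, a_9 = floor((10 + 7)/6) = 2.
  m_10 = 6*2 - 7 = 5, d_10 = (103 - 5^2)/6 = 78/6 = 13, a_10 = floor((10 + 5)/13) = 1.
  m_11 = 13*1 - 5 = 8, d_11 = (103 - 8^2)/13 = 39/13 = 3, a_11 = floor((10 + 8)/3) = 6.
  m_12 = 3*6 - 8 = 10, d_12 = (103 - 10^2)/3 = 3/3 = 1, a_12 = floor((10 + 10)/1) = 20.
  m_13 = 1*20 - 10 = 10, d_13 = (103 - 10^2)/1 = 3/1 = 3: (m_13, d_13) = (m_1, d_1) = (10, 3), so from here the quotients repeat a_1, ..., a_12; the period length is 12.
Hence the expansion of sqrt(103) is a_0 = 10 followed by the repeating block 6, 1, 2, 1, 1, 9, 1, 1, 2, 1, 6, 20 (period 12).

[10; (6, 1, 2, 1, 1, 9, 1, 1, 2, 1, 6, 20)]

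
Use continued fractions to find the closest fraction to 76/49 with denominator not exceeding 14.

Expand x = 76/49 as a continued fraction with the Euclidean algorithm:
  76 = 1*49 + 27, so a_0 = 1.
  49 = 1*27 + 22, so a_1 = 1.
  27 = 1*22 + 5, so a_2 = 1.
  22 = 4*5 + 2, so a_3 = 4.
  5 = 2*2 + 1, so a_4 = 2.
  2 = 2*1 + 0, so a_5 = 2.
so x = [1; 1, 1, 4, 2, 2].
Convergents (p_i = a_i*p_{i-1} + p_{i-2}, q_i = a_i*q_{i-1} + q_{i-2} with p_{-2}=0, p_{-1}=1, q_{-2}=1, q_{-1}=0), until the denominator exceeds 14:
  i=0: a_0=1, p_0 = 1*1 + 0 = 1, q_0 = 1*0 + 1 = 1.
  i=1: a_1=1, p_1 = 1*1 + 1 = 2, q_1 = 1*1 + 0 = 1.
  i=2: a_2=1, p_2 = 1*2 + 1 = 3, q_2 = 1*1 + 1 = 2.
  i=3: a_3=4, p_3 = 4*3 + 2 = 14, q_3 = 4*2 + 1 = 9.
  i=4: a_4=2, p_4 = 2*14 + 3 = 31, q_4 = 2*9 + 2 = 20.
q_4 = 20 > 14, so the last convergent with denominator <= 14 is p_3/q_3 = 14/9.
The closest fraction with denominator <= 14 is either p_3/q_3 or the intermediate fraction (k*p_3 + p_2)/(k*q_3 + q_2) with the largest k >= 1 whose denominator stays <= 14; these approach x as k grows, and every other convergent or intermediate fraction in range is farther away.
Largest k: floor((14 - q_2)/q_3) = floor((14 - 2)/9) = 1.
That gives (1*14 + 3)/(1*9 + 2) = 17/11.
Compare the errors: |x - 14/9| = |76*9 - 14*49|/(49*9) = 2/441, and |x - 17/11| = |76*11 - 17*49|/(49*11) = 3/539.
Cross-multiplying, 2*539 = 1078 < 1323 = 3*441, so 2/441 is smaller: the convergent 14/9 is closer to x than 17/11.

14/9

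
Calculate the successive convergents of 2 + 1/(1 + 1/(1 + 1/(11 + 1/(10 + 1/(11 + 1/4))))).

Using the convergent recurrence p_i = a_i*p_{i-1} + p_{i-2}, q_i = a_i*q_{i-1} + q_{i-2} with p_{-2}=0, p_{-1}=1, q_{-2}=1, q_{-1}=0:
  i=0: a_0=2, p_0 = 2*1 + 0 = 2, q_0 = 2*0 + 1 = 1.
  i=1: a_1=1, p_1 = 1*2 + 1 = 3, q_1 = 1*1 + 0 = 1.
  i=2: a_2=1, p_2 = 1*3 + 2 = 5, q_2 = 1*1 + 1 = 2.
  i=3: a_3=11, p_3 = 11*5 + 3 = 58, q_3 = 11*2 + 1 = 23.
  i=4: a_4=10, p_4 = 10*58 + 5 = 585, q_4 = 10*23 + 2 = 232.
  i=5: a_5=11, p_5 = 11*585 + 58 = 6493, q_5 = 11*232 + 23 = 2575.
  i=6: a_6=4, p_6 = 4*6493 + 585 = 26557, q_6 = 4*2575 + 232 = 10532.

2/1, 3/1, 5/2, 58/23, 585/232, 6493/2575, 26557/10532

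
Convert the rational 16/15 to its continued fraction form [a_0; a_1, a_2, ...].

Run the Euclidean algorithm on 16 and 15; the successive quotients are the partial quotients a_0, a_1, ... (each step inverts the fractional part left over by the previous one):
  16 = 1*15 + 1, so a_0 = 1.
  15 = 15*1 + 0, so a_1 = 15.
The remainder reaches 0 after 2 divisions, so the expansion has 2 partial quotients, read off in order.

[1; 15]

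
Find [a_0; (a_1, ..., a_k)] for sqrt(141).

Write x_i = (sqrt(141) + m_i)/d_i with (m_0, d_0) = (0, 1). a_0 = floor(sqrt(141)) = 11, since 11^2 = 121 <= 141 < 144 = 12^2.
Iterate m_{i+1} = d_i*a_i - m_i, d_{i+1} = (141 - m_{i+1}^2)/d_i, a_{i+1} = floor((a_0 + m_{i+1})/d_{i+1}):
  m_1 = 1*11 - 0 = 11, d_1 = (141 - 11^2)/1 = 20/1 = 20, a_1 = floor((11 + 11)/20) = 1.
  m_2 = 20*1 - 11 = 9, d_2 = (141 - 9^2)/20 = 60/20 = 3, a_2 = floor((11 + 9)/3) = 6.
  m_3 = 3*6 - 9 = 9, d_3 = (141 - 9^2)/3 = 60/3 = 20, a_3 = floor((11 + 9)/20) = 1.
  m_4 = 20*1 - 9 = 11, d_4 = (141 - 11^2)/20 = 20/20 = 1, a_4 = floor((11 + 11)/1) = 22.
  m_5 = 1*22 - 11 = 11, d_5 = (141 - 11^2)/1 = 20/1 = 20: (m_5, d_5) = (m_1, d_1) = (11, 20), so from here the quotients repeat a_1, ..., a_4; the period length is 4.
Hence the expansion of sqrt(141) is a_0 = 11 followed by the repeating block 1, 6, 1, 22 (period 4).

[11; (1, 6, 1, 22)]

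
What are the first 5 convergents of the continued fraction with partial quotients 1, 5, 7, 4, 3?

Using the convergent recurrence p_i = a_i*p_{i-1} + p_{i-2}, q_i = a_i*q_{i-1} + q_{i-2} with p_{-2}=0, p_{-1}=1, q_{-2}=1, q_{-1}=0:
  i=0: a_0=1, p_0 = 1*1 + 0 = 1, q_0 = 1*0 + 1 = 1.
  i=1: a_1=5, p_1 = 5*1 + 1 = 6, q_1 = 5*1 + 0 = 5.
  i=2: a_2=7, p_2 = 7*6 + 1 = 43, q_2 = 7*5 + 1 = 36.
  i=3: a_3=4, p_3 = 4*43 + 6 = 178, q_3 = 4*36 + 5 = 149.
  i=4: a_4=3, p_4 = 3*178 + 43 = 577, q_4 = 3*149 + 36 = 483.

1/1, 6/5, 43/36, 178/149, 577/483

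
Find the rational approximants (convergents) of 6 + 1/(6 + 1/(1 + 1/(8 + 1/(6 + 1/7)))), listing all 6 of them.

6/1, 37/6, 43/7, 381/62, 2329/379, 16684/2715

Using the convergent recurrence p_i = a_i*p_{i-1} + p_{i-2}, q_i = a_i*q_{i-1} + q_{i-2} with p_{-2}=0, p_{-1}=1, q_{-2}=1, q_{-1}=0:
  i=0: a_0=6, p_0 = 6*1 + 0 = 6, q_0 = 6*0 + 1 = 1.
  i=1: a_1=6, p_1 = 6*6 + 1 = 37, q_1 = 6*1 + 0 = 6.
  i=2: a_2=1, p_2 = 1*37 + 6 = 43, q_2 = 1*6 + 1 = 7.
  i=3: a_3=8, p_3 = 8*43 + 37 = 381, q_3 = 8*7 + 6 = 62.
  i=4: a_4=6, p_4 = 6*381 + 43 = 2329, q_4 = 6*62 + 7 = 379.
  i=5: a_5=7, p_5 = 7*2329 + 381 = 16684, q_5 = 7*379 + 62 = 2715.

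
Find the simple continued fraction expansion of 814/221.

[3; 1, 2, 6, 2, 1, 3]

Run the Euclidean algorithm on 814 and 221; the successive quotients are the partial quotients a_0, a_1, ... (each step inverts the fractional part left over by the previous one):
  814 = 3*221 + 151, so a_0 = 3.
  221 = 1*151 + 70, so a_1 = 1.
  151 = 2*70 + 11, so a_2 = 2.
  70 = 6*11 + 4, so a_3 = 6.
  11 = 2*4 + 3, so a_4 = 2.
  4 = 1*3 + 1, so a_5 = 1.
  3 = 3*1 + 0, so a_6 = 3.
The remainder reaches 0 after 7 divisions, so the expansion has 7 partial quotients, read off in order.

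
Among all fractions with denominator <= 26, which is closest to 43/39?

11/10

Expand x = 43/39 as a continued fraction with the Euclidean algorithm:
  43 = 1*39 + 4, so a_0 = 1.
  39 = 9*4 + 3, so a_1 = 9.
  4 = 1*3 + 1, so a_2 = 1.
  3 = 3*1 + 0, so a_3 = 3.
so x = [1; 9, 1, 3].
Convergents (p_i = a_i*p_{i-1} + p_{i-2}, q_i = a_i*q_{i-1} + q_{i-2} with p_{-2}=0, p_{-1}=1, q_{-2}=1, q_{-1}=0), until the denominator exceeds 26:
  i=0: a_0=1, p_0 = 1*1 + 0 = 1, q_0 = 1*0 + 1 = 1.
  i=1: a_1=9, p_1 = 9*1 + 1 = 10, q_1 = 9*1 + 0 = 9.
  i=2: a_2=1, p_2 = 1*10 + 1 = 11, q_2 = 1*9 + 1 = 10.
  i=3: a_3=3, p_3 = 3*11 + 10 = 43, q_3 = 3*10 + 9 = 39.
q_3 = 39 > 26, so the last convergent with denominator <= 26 is p_2/q_2 = 11/10.
The closest fraction with denominator <= 26 is either p_2/q_2 or the intermediate fraction (k*p_2 + p_1)/(k*q_2 + q_1) with the largest k >= 1 whose denominator stays <= 26; these approach x as k grows, and every other convergent or intermediate fraction in range is farther away.
Largest k: floor((26 - q_1)/q_2) = floor((26 - 9)/10) = 1.
That gives (1*11 + 10)/(1*10 + 9) = 21/19.
Compare the errors: |x - 11/10| = |43*10 - 11*39|/(39*10) = 1/390, and |x - 21/19| = |43*19 - 21*39|/(39*19) = 2/741.
Cross-multiplying, 1*741 = 741 < 780 = 2*390, so 1/390 is smaller: the convergent 11/10 is closer to x than 21/19.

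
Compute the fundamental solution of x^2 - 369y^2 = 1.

First expand sqrt(369) as a continued fraction. With x_i = (sqrt(369) + m_i)/d_i and (m_0, d_0) = (0, 1): a_0 = floor(sqrt(369)) = 19, since 19^2 = 361 <= 369 < 400 = 20^2.
Iterate m_{i+1} = d_i*a_i - m_i, d_{i+1} = (369 - m_{i+1}^2)/d_i, a_{i+1} = floor((a_0 + m_{i+1})/d_{i+1}):
  m_1 = 1*19 - 0 = 19, d_1 = (369 - 19^2)/1 = 8/1 = 8, a_1 = floor((19 + 19)/8) = 4.
  m_2 = 8*4 - 19 = 13, d_2 = (369 - 13^2)/8 = 200/8 = 25, a_2 = floor((19 + 13)/25) = 1.
  m_3 = 25*1 - 13 = 12, d_3 = (369 - 12^2)/25 = 225/25 = 9, a_3 = floor((19 + 12)/9) = 3.
  m_4 = 9*3 - 12 = 15, d_4 = (369 - 15^2)/9 = 144/9 = 16, a_4 = floor((19 + 15)/16) = 2.
  m_5 = 16*2 - 15 = 17, d_5 = (369 - 17^2)/16 = 80/16 = 5, a_5 = floor((19 + 17)/5) = 7.
  m_6 = 5*7 - 17 = 18, d_6 = (369 - 18^2)/5 = 45/5 = 9, a_6 = floor((19 + 18)/9) = 4.
  m_7 = 9*4 - 18 = 18, d_7 = (369 - 18^2)/9 = 45/9 = 5, a_7 = floor((19 + 18)/5) = 7.
  m_8 = 5*7 - 18 = 17, d_8 = (369 - 17^2)/5 = 80/5 = 16, a_8 = floor((19 + 17)/16) = 2.
  m_9 = 16*2 - 17 = 15, d_9 = (369 - 15^2)/16 = 144/16 = 9, a_9 = floor((19 + 15)/9) = 3.
  m_10 = 9*3 - 15 = 12, d_10 = (369 - 12^2)/9 = 225/9 = 25, a_10 = floor((19 + 12)/25) = 1.
  m_11 = 25*1 - 12 = 13, d_11 = (369 - 13^2)/25 = 200/25 = 8, a_11 = floor((19 + 13)/8) = 4.
  m_12 = 8*4 - 13 = 19, d_12 = (369 - 19^2)/8 = 8/8 = 1, a_12 = floor((19 + 19)/1) = 38.
  m_13 = 1*38 - 19 = 19, d_13 = (369 - 19^2)/1 = 8/1 = 8: (m_13, d_13) = (m_1, d_1) = (19, 8), so from here the quotients repeat a_1, ..., a_12; the period length is 12.
So sqrt(369) = [19; (4, 1, 3, 2, 7, 4, 7, 2, 3, 1, 4, 38)] with period length k = 12.
k is even, so the fundamental solution of x^2 - 369y^2 = 1 is (p_{k-1}, q_{k-1}) = (p_11, q_11); compute convergents through index 11.
Convergents (p_i = a_i*p_{i-1} + p_{i-2}, q_i = a_i*q_{i-1} + q_{i-2} with p_{-2}=0, p_{-1}=1, q_{-2}=1, q_{-1}=0):
  i=0: a_0=19, p_0 = 19*1 + 0 = 19, q_0 = 19*0 + 1 = 1.
  i=1: a_1=4, p_1 = 4*19 + 1 = 77, q_1 = 4*1 + 0 = 4.
  i=2: a_2=1, p_2 = 1*77 + 19 = 96, q_2 = 1*4 + 1 = 5.
  i=3: a_3=3, p_3 = 3*96 + 77 = 365, q_3 = 3*5 + 4 = 19.
  i=4: a_4=2, p_4 = 2*365 + 96 = 826, q_4 = 2*19 + 5 = 43.
  i=5: a_5=7, p_5 = 7*826 + 365 = 6147, q_5 = 7*43 + 19 = 320.
  i=6: a_6=4, p_6 = 4*6147 + 826 = 25414, q_6 = 4*320 + 43 = 1323.
  i=7: a_7=7, p_7 = 7*25414 + 6147 = 184045, q_7 = 7*1323 + 320 = 9581.
  i=8: a_8=2, p_8 = 2*184045 + 25414 = 393504, q_8 = 2*9581 + 1323 = 20485.
  i=9: a_9=3, p_9 = 3*393504 + 184045 = 1364557, q_9 = 3*20485 + 9581 = 71036.
  i=10: a_10=1, p_10 = 1*1364557 + 393504 = 1758061, q_10 = 1*71036 + 20485 = 91521.
  i=11: a_11=4, p_11 = 4*1758061 + 1364557 = 8396801, q_11 = 4*91521 + 71036 = 437120.
Check: 8396801^2 - 369*437120^2 = 70506267033601 - 70506267033600 = 1, so (x, y) = (8396801, 437120) solves the equation, and by the theorem it is the least positive solution.

(x, y) = (8396801, 437120)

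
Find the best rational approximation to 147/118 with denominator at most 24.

Expand x = 147/118 as a continued fraction with the Euclidean algorithm:
  147 = 1*118 + 29, so a_0 = 1.
  118 = 4*29 + 2, so a_1 = 4.
  29 = 14*2 + 1, so a_2 = 14.
  2 = 2*1 + 0, so a_3 = 2.
so x = [1; 4, 14, 2].
Convergents (p_i = a_i*p_{i-1} + p_{i-2}, q_i = a_i*q_{i-1} + q_{i-2} with p_{-2}=0, p_{-1}=1, q_{-2}=1, q_{-1}=0), until the denominator exceeds 24:
  i=0: a_0=1, p_0 = 1*1 + 0 = 1, q_0 = 1*0 + 1 = 1.
  i=1: a_1=4, p_1 = 4*1 + 1 = 5, q_1 = 4*1 + 0 = 4.
  i=2: a_2=14, p_2 = 14*5 + 1 = 71, q_2 = 14*4 + 1 = 57.
q_2 = 57 > 24, so the last convergent with denominator <= 24 is p_1/q_1 = 5/4.
The closest fraction with denominator <= 24 is either p_1/q_1 or the intermediate fraction (k*p_1 + p_0)/(k*q_1 + q_0) with the largest k >= 1 whose denominator stays <= 24; these approach x as k grows, and every other convergent or intermediate fraction in range is farther away.
Largest k: floor((24 - q_0)/q_1) = floor((24 - 1)/4) = 5.
That gives (5*5 + 1)/(5*4 + 1) = 26/21.
Compare the errors: |x - 5/4| = |147*4 - 5*118|/(118*4) = 2/472, and |x - 26/21| = |147*21 - 26*118|/(118*21) = 19/2478.
Cross-multiplying, 2*2478 = 4956 < 8968 = 19*472, so 2/472 is smaller: the convergent 5/4 is closer to x than 26/21.

5/4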